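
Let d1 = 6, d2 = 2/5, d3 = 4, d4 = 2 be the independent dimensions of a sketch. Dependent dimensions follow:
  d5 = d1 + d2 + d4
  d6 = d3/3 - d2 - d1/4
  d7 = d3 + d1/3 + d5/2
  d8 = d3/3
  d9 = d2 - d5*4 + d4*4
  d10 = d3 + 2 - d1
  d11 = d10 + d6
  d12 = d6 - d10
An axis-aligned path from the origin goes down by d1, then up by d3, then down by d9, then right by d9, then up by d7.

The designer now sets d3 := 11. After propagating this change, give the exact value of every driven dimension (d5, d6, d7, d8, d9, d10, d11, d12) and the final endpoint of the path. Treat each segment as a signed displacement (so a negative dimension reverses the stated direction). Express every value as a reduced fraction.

d5 = 42/5
d6 = 53/30
d7 = 86/5
d8 = 11/3
d9 = -126/5
d10 = 7
d11 = 263/30
d12 = -157/30
endpoint = (-126/5, 237/5)

Apply edit: d3 := 11
  d5 = d1 + d2 + d4 = 42/5
  d6 = d3/3 - d2 - d1/4 = 53/30
  d7 = d3 + d1/3 + d5/2 = 86/5
  d8 = d3/3 = 11/3
  d9 = d2 - d5*4 + d4*4 = -126/5
  d10 = d3 + 2 - d1 = 7
  d11 = d10 + d6 = 263/30
  d12 = d6 - d10 = -157/30
Walk from origin (0, 0):
  seg 1: down by d1 = 6 → (0, -6)
  seg 2: up by d3 = 11 → (0, 5)
  seg 3: down by d9 = -126/5 → (0, 151/5)
  seg 4: right by d9 = -126/5 → (-126/5, 151/5)
  seg 5: up by d7 = 86/5 → (-126/5, 237/5)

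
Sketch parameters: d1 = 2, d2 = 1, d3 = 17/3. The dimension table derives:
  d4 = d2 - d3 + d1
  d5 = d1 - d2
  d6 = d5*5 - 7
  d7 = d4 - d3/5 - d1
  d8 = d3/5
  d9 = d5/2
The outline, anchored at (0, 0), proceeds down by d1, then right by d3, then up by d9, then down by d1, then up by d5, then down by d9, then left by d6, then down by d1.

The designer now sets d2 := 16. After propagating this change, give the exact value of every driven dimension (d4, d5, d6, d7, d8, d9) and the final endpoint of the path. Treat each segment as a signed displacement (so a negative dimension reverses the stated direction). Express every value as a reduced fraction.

Apply edit: d2 := 16
  d4 = d2 - d3 + d1 = 37/3
  d5 = d1 - d2 = -14
  d6 = d5*5 - 7 = -77
  d7 = d4 - d3/5 - d1 = 46/5
  d8 = d3/5 = 17/15
  d9 = d5/2 = -7
Walk from origin (0, 0):
  seg 1: down by d1 = 2 → (0, -2)
  seg 2: right by d3 = 17/3 → (17/3, -2)
  seg 3: up by d9 = -7 → (17/3, -9)
  seg 4: down by d1 = 2 → (17/3, -11)
  seg 5: up by d5 = -14 → (17/3, -25)
  seg 6: down by d9 = -7 → (17/3, -18)
  seg 7: left by d6 = -77 → (248/3, -18)
  seg 8: down by d1 = 2 → (248/3, -20)

d4 = 37/3
d5 = -14
d6 = -77
d7 = 46/5
d8 = 17/15
d9 = -7
endpoint = (248/3, -20)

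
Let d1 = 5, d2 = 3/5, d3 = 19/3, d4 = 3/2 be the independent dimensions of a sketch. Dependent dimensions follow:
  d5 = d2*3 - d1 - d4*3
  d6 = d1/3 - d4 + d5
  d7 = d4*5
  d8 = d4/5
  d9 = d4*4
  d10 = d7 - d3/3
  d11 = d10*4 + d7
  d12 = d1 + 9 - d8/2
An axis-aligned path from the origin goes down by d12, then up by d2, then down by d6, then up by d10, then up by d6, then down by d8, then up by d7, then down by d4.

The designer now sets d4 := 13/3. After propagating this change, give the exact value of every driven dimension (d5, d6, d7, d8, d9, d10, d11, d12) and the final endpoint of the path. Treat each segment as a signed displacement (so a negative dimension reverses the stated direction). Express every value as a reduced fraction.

d5 = -81/5
d6 = -283/15
d7 = 65/3
d8 = 13/15
d9 = 52/3
d10 = 176/9
d11 = 899/9
d12 = 407/30
endpoint = (0, 415/18)

Apply edit: d4 := 13/3
  d5 = d2*3 - d1 - d4*3 = -81/5
  d6 = d1/3 - d4 + d5 = -283/15
  d7 = d4*5 = 65/3
  d8 = d4/5 = 13/15
  d9 = d4*4 = 52/3
  d10 = d7 - d3/3 = 176/9
  d11 = d10*4 + d7 = 899/9
  d12 = d1 + 9 - d8/2 = 407/30
Walk from origin (0, 0):
  seg 1: down by d12 = 407/30 → (0, -407/30)
  seg 2: up by d2 = 3/5 → (0, -389/30)
  seg 3: down by d6 = -283/15 → (0, 59/10)
  seg 4: up by d10 = 176/9 → (0, 2291/90)
  seg 5: up by d6 = -283/15 → (0, 593/90)
  seg 6: down by d8 = 13/15 → (0, 103/18)
  seg 7: up by d7 = 65/3 → (0, 493/18)
  seg 8: down by d4 = 13/3 → (0, 415/18)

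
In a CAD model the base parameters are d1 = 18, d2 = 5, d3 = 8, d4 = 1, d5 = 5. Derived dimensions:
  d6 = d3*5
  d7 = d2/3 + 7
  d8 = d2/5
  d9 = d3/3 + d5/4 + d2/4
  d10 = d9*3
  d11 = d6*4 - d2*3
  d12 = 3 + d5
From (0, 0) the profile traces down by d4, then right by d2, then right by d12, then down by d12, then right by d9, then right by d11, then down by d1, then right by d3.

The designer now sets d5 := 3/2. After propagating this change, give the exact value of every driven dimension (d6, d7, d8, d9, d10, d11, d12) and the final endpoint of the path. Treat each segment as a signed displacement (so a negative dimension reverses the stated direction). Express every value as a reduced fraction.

d6 = 40
d7 = 26/3
d8 = 1
d9 = 103/24
d10 = 103/8
d11 = 145
d12 = 9/2
endpoint = (4003/24, -47/2)

Apply edit: d5 := 3/2
  d6 = d3*5 = 40
  d7 = d2/3 + 7 = 26/3
  d8 = d2/5 = 1
  d9 = d3/3 + d5/4 + d2/4 = 103/24
  d10 = d9*3 = 103/8
  d11 = d6*4 - d2*3 = 145
  d12 = 3 + d5 = 9/2
Walk from origin (0, 0):
  seg 1: down by d4 = 1 → (0, -1)
  seg 2: right by d2 = 5 → (5, -1)
  seg 3: right by d12 = 9/2 → (19/2, -1)
  seg 4: down by d12 = 9/2 → (19/2, -11/2)
  seg 5: right by d9 = 103/24 → (331/24, -11/2)
  seg 6: right by d11 = 145 → (3811/24, -11/2)
  seg 7: down by d1 = 18 → (3811/24, -47/2)
  seg 8: right by d3 = 8 → (4003/24, -47/2)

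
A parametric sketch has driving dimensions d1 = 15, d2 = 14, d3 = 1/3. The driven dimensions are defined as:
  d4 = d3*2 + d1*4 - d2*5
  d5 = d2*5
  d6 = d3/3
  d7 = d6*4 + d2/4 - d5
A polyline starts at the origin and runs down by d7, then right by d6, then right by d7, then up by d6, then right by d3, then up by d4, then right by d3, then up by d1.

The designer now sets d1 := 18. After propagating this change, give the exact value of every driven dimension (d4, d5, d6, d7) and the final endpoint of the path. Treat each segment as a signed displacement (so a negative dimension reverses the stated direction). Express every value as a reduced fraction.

Apply edit: d1 := 18
  d4 = d3*2 + d1*4 - d2*5 = 8/3
  d5 = d2*5 = 70
  d6 = d3/3 = 1/9
  d7 = d6*4 + d2/4 - d5 = -1189/18
Walk from origin (0, 0):
  seg 1: down by d7 = -1189/18 → (0, 1189/18)
  seg 2: right by d6 = 1/9 → (1/9, 1189/18)
  seg 3: right by d7 = -1189/18 → (-1187/18, 1189/18)
  seg 4: up by d6 = 1/9 → (-1187/18, 397/6)
  seg 5: right by d3 = 1/3 → (-1181/18, 397/6)
  seg 6: up by d4 = 8/3 → (-1181/18, 413/6)
  seg 7: right by d3 = 1/3 → (-1175/18, 413/6)
  seg 8: up by d1 = 18 → (-1175/18, 521/6)

d4 = 8/3
d5 = 70
d6 = 1/9
d7 = -1189/18
endpoint = (-1175/18, 521/6)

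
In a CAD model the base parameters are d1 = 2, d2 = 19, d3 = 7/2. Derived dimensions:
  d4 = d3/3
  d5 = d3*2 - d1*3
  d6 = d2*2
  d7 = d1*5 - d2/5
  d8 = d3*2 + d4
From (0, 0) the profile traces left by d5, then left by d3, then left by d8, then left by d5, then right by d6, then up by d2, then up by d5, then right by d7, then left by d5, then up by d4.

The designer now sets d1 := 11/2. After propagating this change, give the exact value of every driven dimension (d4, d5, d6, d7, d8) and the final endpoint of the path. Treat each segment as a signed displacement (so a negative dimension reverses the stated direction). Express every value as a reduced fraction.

d4 = 7/6
d5 = -19/2
d6 = 38
d7 = 237/10
d8 = 49/6
endpoint = (1178/15, 32/3)

Apply edit: d1 := 11/2
  d4 = d3/3 = 7/6
  d5 = d3*2 - d1*3 = -19/2
  d6 = d2*2 = 38
  d7 = d1*5 - d2/5 = 237/10
  d8 = d3*2 + d4 = 49/6
Walk from origin (0, 0):
  seg 1: left by d5 = -19/2 → (19/2, 0)
  seg 2: left by d3 = 7/2 → (6, 0)
  seg 3: left by d8 = 49/6 → (-13/6, 0)
  seg 4: left by d5 = -19/2 → (22/3, 0)
  seg 5: right by d6 = 38 → (136/3, 0)
  seg 6: up by d2 = 19 → (136/3, 19)
  seg 7: up by d5 = -19/2 → (136/3, 19/2)
  seg 8: right by d7 = 237/10 → (2071/30, 19/2)
  seg 9: left by d5 = -19/2 → (1178/15, 19/2)
  seg 10: up by d4 = 7/6 → (1178/15, 32/3)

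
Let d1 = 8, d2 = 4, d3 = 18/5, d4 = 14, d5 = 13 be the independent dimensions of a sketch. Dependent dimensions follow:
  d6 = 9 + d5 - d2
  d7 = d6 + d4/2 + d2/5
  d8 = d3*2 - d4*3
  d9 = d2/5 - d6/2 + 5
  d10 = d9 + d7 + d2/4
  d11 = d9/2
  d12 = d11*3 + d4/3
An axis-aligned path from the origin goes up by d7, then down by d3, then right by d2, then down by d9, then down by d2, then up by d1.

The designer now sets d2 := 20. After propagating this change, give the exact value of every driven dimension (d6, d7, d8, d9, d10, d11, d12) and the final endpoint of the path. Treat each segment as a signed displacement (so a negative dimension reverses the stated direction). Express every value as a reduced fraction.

Apply edit: d2 := 20
  d6 = 9 + d5 - d2 = 2
  d7 = d6 + d4/2 + d2/5 = 13
  d8 = d3*2 - d4*3 = -174/5
  d9 = d2/5 - d6/2 + 5 = 8
  d10 = d9 + d7 + d2/4 = 26
  d11 = d9/2 = 4
  d12 = d11*3 + d4/3 = 50/3
Walk from origin (0, 0):
  seg 1: up by d7 = 13 → (0, 13)
  seg 2: down by d3 = 18/5 → (0, 47/5)
  seg 3: right by d2 = 20 → (20, 47/5)
  seg 4: down by d9 = 8 → (20, 7/5)
  seg 5: down by d2 = 20 → (20, -93/5)
  seg 6: up by d1 = 8 → (20, -53/5)

d6 = 2
d7 = 13
d8 = -174/5
d9 = 8
d10 = 26
d11 = 4
d12 = 50/3
endpoint = (20, -53/5)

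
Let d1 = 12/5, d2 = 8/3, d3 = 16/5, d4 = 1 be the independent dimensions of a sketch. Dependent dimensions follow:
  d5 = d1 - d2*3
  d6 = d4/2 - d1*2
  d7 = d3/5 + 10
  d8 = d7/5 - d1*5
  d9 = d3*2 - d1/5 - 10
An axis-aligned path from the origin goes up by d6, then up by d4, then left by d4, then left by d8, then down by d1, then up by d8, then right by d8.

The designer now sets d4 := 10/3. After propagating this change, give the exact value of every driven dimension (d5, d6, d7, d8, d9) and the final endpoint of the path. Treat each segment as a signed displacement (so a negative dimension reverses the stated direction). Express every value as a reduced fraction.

Apply edit: d4 := 10/3
  d5 = d1 - d2*3 = -28/5
  d6 = d4/2 - d1*2 = -47/15
  d7 = d3/5 + 10 = 266/25
  d8 = d7/5 - d1*5 = -1234/125
  d9 = d3*2 - d1/5 - 10 = -102/25
Walk from origin (0, 0):
  seg 1: up by d6 = -47/15 → (0, -47/15)
  seg 2: up by d4 = 10/3 → (0, 1/5)
  seg 3: left by d4 = 10/3 → (-10/3, 1/5)
  seg 4: left by d8 = -1234/125 → (2452/375, 1/5)
  seg 5: down by d1 = 12/5 → (2452/375, -11/5)
  seg 6: up by d8 = -1234/125 → (2452/375, -1509/125)
  seg 7: right by d8 = -1234/125 → (-10/3, -1509/125)

d5 = -28/5
d6 = -47/15
d7 = 266/25
d8 = -1234/125
d9 = -102/25
endpoint = (-10/3, -1509/125)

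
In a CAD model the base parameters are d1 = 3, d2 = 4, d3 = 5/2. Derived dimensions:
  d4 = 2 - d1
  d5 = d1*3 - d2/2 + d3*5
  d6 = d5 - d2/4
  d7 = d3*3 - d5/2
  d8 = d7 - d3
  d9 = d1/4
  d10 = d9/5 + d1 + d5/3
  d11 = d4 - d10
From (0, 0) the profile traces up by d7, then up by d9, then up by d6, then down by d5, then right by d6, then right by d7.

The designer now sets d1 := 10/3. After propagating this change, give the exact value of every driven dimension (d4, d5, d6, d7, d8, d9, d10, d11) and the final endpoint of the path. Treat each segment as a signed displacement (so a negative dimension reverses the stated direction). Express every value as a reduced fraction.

d4 = -4/3
d5 = 41/2
d6 = 39/2
d7 = -11/4
d8 = -21/4
d9 = 5/6
d10 = 31/3
d11 = -35/3
endpoint = (67/4, -35/12)

Apply edit: d1 := 10/3
  d4 = 2 - d1 = -4/3
  d5 = d1*3 - d2/2 + d3*5 = 41/2
  d6 = d5 - d2/4 = 39/2
  d7 = d3*3 - d5/2 = -11/4
  d8 = d7 - d3 = -21/4
  d9 = d1/4 = 5/6
  d10 = d9/5 + d1 + d5/3 = 31/3
  d11 = d4 - d10 = -35/3
Walk from origin (0, 0):
  seg 1: up by d7 = -11/4 → (0, -11/4)
  seg 2: up by d9 = 5/6 → (0, -23/12)
  seg 3: up by d6 = 39/2 → (0, 211/12)
  seg 4: down by d5 = 41/2 → (0, -35/12)
  seg 5: right by d6 = 39/2 → (39/2, -35/12)
  seg 6: right by d7 = -11/4 → (67/4, -35/12)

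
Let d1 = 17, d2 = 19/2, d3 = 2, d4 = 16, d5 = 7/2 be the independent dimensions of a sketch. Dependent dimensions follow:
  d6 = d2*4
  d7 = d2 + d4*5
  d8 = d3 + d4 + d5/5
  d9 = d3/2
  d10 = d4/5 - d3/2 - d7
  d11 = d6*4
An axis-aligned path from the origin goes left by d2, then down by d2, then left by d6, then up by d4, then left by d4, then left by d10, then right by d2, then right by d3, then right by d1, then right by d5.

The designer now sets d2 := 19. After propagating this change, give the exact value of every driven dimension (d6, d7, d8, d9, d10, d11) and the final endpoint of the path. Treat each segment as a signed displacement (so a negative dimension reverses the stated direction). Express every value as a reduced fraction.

d6 = 76
d7 = 99
d8 = 187/10
d9 = 1
d10 = -484/5
d11 = 304
endpoint = (273/10, -3)

Apply edit: d2 := 19
  d6 = d2*4 = 76
  d7 = d2 + d4*5 = 99
  d8 = d3 + d4 + d5/5 = 187/10
  d9 = d3/2 = 1
  d10 = d4/5 - d3/2 - d7 = -484/5
  d11 = d6*4 = 304
Walk from origin (0, 0):
  seg 1: left by d2 = 19 → (-19, 0)
  seg 2: down by d2 = 19 → (-19, -19)
  seg 3: left by d6 = 76 → (-95, -19)
  seg 4: up by d4 = 16 → (-95, -3)
  seg 5: left by d4 = 16 → (-111, -3)
  seg 6: left by d10 = -484/5 → (-71/5, -3)
  seg 7: right by d2 = 19 → (24/5, -3)
  seg 8: right by d3 = 2 → (34/5, -3)
  seg 9: right by d1 = 17 → (119/5, -3)
  seg 10: right by d5 = 7/2 → (273/10, -3)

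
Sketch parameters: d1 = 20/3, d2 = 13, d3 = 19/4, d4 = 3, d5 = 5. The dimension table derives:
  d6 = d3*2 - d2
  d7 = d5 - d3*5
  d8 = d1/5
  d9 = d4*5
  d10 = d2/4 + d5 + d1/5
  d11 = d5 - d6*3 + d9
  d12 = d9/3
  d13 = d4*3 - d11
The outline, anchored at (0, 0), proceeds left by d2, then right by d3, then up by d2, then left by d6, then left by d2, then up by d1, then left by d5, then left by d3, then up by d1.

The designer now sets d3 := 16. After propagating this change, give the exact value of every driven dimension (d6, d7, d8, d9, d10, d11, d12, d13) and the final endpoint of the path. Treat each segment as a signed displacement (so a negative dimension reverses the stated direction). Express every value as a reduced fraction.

d6 = 19
d7 = -75
d8 = 4/3
d9 = 15
d10 = 115/12
d11 = -37
d12 = 5
d13 = 46
endpoint = (-50, 79/3)

Apply edit: d3 := 16
  d6 = d3*2 - d2 = 19
  d7 = d5 - d3*5 = -75
  d8 = d1/5 = 4/3
  d9 = d4*5 = 15
  d10 = d2/4 + d5 + d1/5 = 115/12
  d11 = d5 - d6*3 + d9 = -37
  d12 = d9/3 = 5
  d13 = d4*3 - d11 = 46
Walk from origin (0, 0):
  seg 1: left by d2 = 13 → (-13, 0)
  seg 2: right by d3 = 16 → (3, 0)
  seg 3: up by d2 = 13 → (3, 13)
  seg 4: left by d6 = 19 → (-16, 13)
  seg 5: left by d2 = 13 → (-29, 13)
  seg 6: up by d1 = 20/3 → (-29, 59/3)
  seg 7: left by d5 = 5 → (-34, 59/3)
  seg 8: left by d3 = 16 → (-50, 59/3)
  seg 9: up by d1 = 20/3 → (-50, 79/3)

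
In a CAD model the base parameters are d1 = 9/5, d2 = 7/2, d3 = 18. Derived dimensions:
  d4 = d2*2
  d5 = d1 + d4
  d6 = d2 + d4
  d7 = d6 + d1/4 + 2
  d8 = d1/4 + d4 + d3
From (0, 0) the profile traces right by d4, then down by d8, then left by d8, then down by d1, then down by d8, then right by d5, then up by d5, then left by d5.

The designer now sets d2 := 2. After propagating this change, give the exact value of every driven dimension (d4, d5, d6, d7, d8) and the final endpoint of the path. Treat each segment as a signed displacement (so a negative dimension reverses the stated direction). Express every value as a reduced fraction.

d4 = 4
d5 = 29/5
d6 = 6
d7 = 169/20
d8 = 449/20
endpoint = (-369/20, -409/10)

Apply edit: d2 := 2
  d4 = d2*2 = 4
  d5 = d1 + d4 = 29/5
  d6 = d2 + d4 = 6
  d7 = d6 + d1/4 + 2 = 169/20
  d8 = d1/4 + d4 + d3 = 449/20
Walk from origin (0, 0):
  seg 1: right by d4 = 4 → (4, 0)
  seg 2: down by d8 = 449/20 → (4, -449/20)
  seg 3: left by d8 = 449/20 → (-369/20, -449/20)
  seg 4: down by d1 = 9/5 → (-369/20, -97/4)
  seg 5: down by d8 = 449/20 → (-369/20, -467/10)
  seg 6: right by d5 = 29/5 → (-253/20, -467/10)
  seg 7: up by d5 = 29/5 → (-253/20, -409/10)
  seg 8: left by d5 = 29/5 → (-369/20, -409/10)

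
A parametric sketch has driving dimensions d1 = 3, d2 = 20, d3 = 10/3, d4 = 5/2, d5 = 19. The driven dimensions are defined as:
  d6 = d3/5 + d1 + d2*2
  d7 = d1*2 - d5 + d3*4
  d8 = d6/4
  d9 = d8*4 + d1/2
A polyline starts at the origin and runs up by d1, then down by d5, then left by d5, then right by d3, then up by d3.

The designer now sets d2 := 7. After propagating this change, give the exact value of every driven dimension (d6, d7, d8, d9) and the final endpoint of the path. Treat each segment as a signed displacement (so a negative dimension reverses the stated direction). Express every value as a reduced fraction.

d6 = 53/3
d7 = 1/3
d8 = 53/12
d9 = 115/6
endpoint = (-47/3, -38/3)

Apply edit: d2 := 7
  d6 = d3/5 + d1 + d2*2 = 53/3
  d7 = d1*2 - d5 + d3*4 = 1/3
  d8 = d6/4 = 53/12
  d9 = d8*4 + d1/2 = 115/6
Walk from origin (0, 0):
  seg 1: up by d1 = 3 → (0, 3)
  seg 2: down by d5 = 19 → (0, -16)
  seg 3: left by d5 = 19 → (-19, -16)
  seg 4: right by d3 = 10/3 → (-47/3, -16)
  seg 5: up by d3 = 10/3 → (-47/3, -38/3)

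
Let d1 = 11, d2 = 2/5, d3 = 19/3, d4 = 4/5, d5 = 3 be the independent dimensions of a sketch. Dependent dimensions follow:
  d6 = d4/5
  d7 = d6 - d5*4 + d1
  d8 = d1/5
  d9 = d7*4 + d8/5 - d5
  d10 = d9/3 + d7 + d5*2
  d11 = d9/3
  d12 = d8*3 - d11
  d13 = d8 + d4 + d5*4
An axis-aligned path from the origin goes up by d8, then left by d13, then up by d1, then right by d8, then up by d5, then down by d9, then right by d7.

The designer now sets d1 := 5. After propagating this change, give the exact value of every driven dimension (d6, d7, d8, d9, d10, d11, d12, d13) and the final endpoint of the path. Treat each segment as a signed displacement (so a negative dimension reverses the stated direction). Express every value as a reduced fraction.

Apply edit: d1 := 5
  d6 = d4/5 = 4/25
  d7 = d6 - d5*4 + d1 = -171/25
  d8 = d1/5 = 1
  d9 = d7*4 + d8/5 - d5 = -754/25
  d10 = d9/3 + d7 + d5*2 = -817/75
  d11 = d9/3 = -754/75
  d12 = d8*3 - d11 = 979/75
  d13 = d8 + d4 + d5*4 = 69/5
Walk from origin (0, 0):
  seg 1: up by d8 = 1 → (0, 1)
  seg 2: left by d13 = 69/5 → (-69/5, 1)
  seg 3: up by d1 = 5 → (-69/5, 6)
  seg 4: right by d8 = 1 → (-64/5, 6)
  seg 5: up by d5 = 3 → (-64/5, 9)
  seg 6: down by d9 = -754/25 → (-64/5, 979/25)
  seg 7: right by d7 = -171/25 → (-491/25, 979/25)

d6 = 4/25
d7 = -171/25
d8 = 1
d9 = -754/25
d10 = -817/75
d11 = -754/75
d12 = 979/75
d13 = 69/5
endpoint = (-491/25, 979/25)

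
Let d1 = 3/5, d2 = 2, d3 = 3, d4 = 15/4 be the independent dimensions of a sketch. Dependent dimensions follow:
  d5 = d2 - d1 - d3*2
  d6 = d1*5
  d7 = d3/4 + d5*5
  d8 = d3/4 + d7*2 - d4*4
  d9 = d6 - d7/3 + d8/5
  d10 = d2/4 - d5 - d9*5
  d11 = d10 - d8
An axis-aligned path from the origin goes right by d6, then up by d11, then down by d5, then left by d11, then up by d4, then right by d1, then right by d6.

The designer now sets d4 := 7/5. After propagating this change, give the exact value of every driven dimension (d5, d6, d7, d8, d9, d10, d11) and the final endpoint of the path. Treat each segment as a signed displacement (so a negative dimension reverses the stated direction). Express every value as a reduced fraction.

d5 = -23/5
d6 = 3
d7 = -89/4
d8 = -987/20
d9 = 41/75
d10 = 71/30
d11 = 3103/60
endpoint = (-2707/60, 3463/60)

Apply edit: d4 := 7/5
  d5 = d2 - d1 - d3*2 = -23/5
  d6 = d1*5 = 3
  d7 = d3/4 + d5*5 = -89/4
  d8 = d3/4 + d7*2 - d4*4 = -987/20
  d9 = d6 - d7/3 + d8/5 = 41/75
  d10 = d2/4 - d5 - d9*5 = 71/30
  d11 = d10 - d8 = 3103/60
Walk from origin (0, 0):
  seg 1: right by d6 = 3 → (3, 0)
  seg 2: up by d11 = 3103/60 → (3, 3103/60)
  seg 3: down by d5 = -23/5 → (3, 3379/60)
  seg 4: left by d11 = 3103/60 → (-2923/60, 3379/60)
  seg 5: up by d4 = 7/5 → (-2923/60, 3463/60)
  seg 6: right by d1 = 3/5 → (-2887/60, 3463/60)
  seg 7: right by d6 = 3 → (-2707/60, 3463/60)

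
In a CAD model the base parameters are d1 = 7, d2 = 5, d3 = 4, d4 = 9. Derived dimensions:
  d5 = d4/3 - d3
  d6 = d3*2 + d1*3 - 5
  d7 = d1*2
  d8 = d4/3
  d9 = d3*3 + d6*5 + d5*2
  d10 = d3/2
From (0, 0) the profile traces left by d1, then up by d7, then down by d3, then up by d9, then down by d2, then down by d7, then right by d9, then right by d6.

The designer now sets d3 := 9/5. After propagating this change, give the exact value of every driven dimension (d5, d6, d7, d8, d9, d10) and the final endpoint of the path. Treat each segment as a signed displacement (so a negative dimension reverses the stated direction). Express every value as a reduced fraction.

d5 = 6/5
d6 = 98/5
d7 = 14
d8 = 3
d9 = 529/5
d10 = 9/10
endpoint = (592/5, 99)

Apply edit: d3 := 9/5
  d5 = d4/3 - d3 = 6/5
  d6 = d3*2 + d1*3 - 5 = 98/5
  d7 = d1*2 = 14
  d8 = d4/3 = 3
  d9 = d3*3 + d6*5 + d5*2 = 529/5
  d10 = d3/2 = 9/10
Walk from origin (0, 0):
  seg 1: left by d1 = 7 → (-7, 0)
  seg 2: up by d7 = 14 → (-7, 14)
  seg 3: down by d3 = 9/5 → (-7, 61/5)
  seg 4: up by d9 = 529/5 → (-7, 118)
  seg 5: down by d2 = 5 → (-7, 113)
  seg 6: down by d7 = 14 → (-7, 99)
  seg 7: right by d9 = 529/5 → (494/5, 99)
  seg 8: right by d6 = 98/5 → (592/5, 99)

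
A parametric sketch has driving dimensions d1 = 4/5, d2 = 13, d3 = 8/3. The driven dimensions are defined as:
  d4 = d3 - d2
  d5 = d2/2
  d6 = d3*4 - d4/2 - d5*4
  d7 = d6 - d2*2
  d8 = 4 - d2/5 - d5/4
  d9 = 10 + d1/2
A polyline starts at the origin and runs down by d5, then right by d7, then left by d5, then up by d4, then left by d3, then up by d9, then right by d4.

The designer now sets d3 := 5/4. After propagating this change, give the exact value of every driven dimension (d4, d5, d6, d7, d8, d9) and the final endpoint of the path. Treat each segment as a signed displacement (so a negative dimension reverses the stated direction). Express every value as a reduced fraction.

Apply edit: d3 := 5/4
  d4 = d3 - d2 = -47/4
  d5 = d2/2 = 13/2
  d6 = d3*4 - d4/2 - d5*4 = -121/8
  d7 = d6 - d2*2 = -329/8
  d8 = 4 - d2/5 - d5/4 = -9/40
  d9 = 10 + d1/2 = 52/5
Walk from origin (0, 0):
  seg 1: down by d5 = 13/2 → (0, -13/2)
  seg 2: right by d7 = -329/8 → (-329/8, -13/2)
  seg 3: left by d5 = 13/2 → (-381/8, -13/2)
  seg 4: up by d4 = -47/4 → (-381/8, -73/4)
  seg 5: left by d3 = 5/4 → (-391/8, -73/4)
  seg 6: up by d9 = 52/5 → (-391/8, -157/20)
  seg 7: right by d4 = -47/4 → (-485/8, -157/20)

d4 = -47/4
d5 = 13/2
d6 = -121/8
d7 = -329/8
d8 = -9/40
d9 = 52/5
endpoint = (-485/8, -157/20)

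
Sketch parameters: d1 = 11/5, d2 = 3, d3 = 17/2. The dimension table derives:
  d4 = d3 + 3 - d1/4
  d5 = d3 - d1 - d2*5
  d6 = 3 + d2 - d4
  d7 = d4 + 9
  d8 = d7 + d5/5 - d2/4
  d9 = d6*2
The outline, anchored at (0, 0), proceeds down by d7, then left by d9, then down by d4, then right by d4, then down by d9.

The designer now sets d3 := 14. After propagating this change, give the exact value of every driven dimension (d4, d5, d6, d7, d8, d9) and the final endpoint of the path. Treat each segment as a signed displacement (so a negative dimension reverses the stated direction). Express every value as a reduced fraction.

Apply edit: d3 := 14
  d4 = d3 + 3 - d1/4 = 329/20
  d5 = d3 - d1 - d2*5 = -16/5
  d6 = 3 + d2 - d4 = -209/20
  d7 = d4 + 9 = 509/20
  d8 = d7 + d5/5 - d2/4 = 1203/50
  d9 = d6*2 = -209/10
Walk from origin (0, 0):
  seg 1: down by d7 = 509/20 → (0, -509/20)
  seg 2: left by d9 = -209/10 → (209/10, -509/20)
  seg 3: down by d4 = 329/20 → (209/10, -419/10)
  seg 4: right by d4 = 329/20 → (747/20, -419/10)
  seg 5: down by d9 = -209/10 → (747/20, -21)

d4 = 329/20
d5 = -16/5
d6 = -209/20
d7 = 509/20
d8 = 1203/50
d9 = -209/10
endpoint = (747/20, -21)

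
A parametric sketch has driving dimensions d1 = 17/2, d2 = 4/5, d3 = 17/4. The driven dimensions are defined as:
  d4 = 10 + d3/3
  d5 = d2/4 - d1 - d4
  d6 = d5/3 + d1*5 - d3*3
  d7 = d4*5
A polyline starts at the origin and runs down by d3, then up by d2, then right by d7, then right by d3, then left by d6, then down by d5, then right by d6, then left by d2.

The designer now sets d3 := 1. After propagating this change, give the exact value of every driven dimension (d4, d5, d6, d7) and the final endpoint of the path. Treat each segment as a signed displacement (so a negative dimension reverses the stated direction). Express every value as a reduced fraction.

d4 = 31/3
d5 = -559/30
d6 = 1498/45
d7 = 155/3
endpoint = (778/15, 553/30)

Apply edit: d3 := 1
  d4 = 10 + d3/3 = 31/3
  d5 = d2/4 - d1 - d4 = -559/30
  d6 = d5/3 + d1*5 - d3*3 = 1498/45
  d7 = d4*5 = 155/3
Walk from origin (0, 0):
  seg 1: down by d3 = 1 → (0, -1)
  seg 2: up by d2 = 4/5 → (0, -1/5)
  seg 3: right by d7 = 155/3 → (155/3, -1/5)
  seg 4: right by d3 = 1 → (158/3, -1/5)
  seg 5: left by d6 = 1498/45 → (872/45, -1/5)
  seg 6: down by d5 = -559/30 → (872/45, 553/30)
  seg 7: right by d6 = 1498/45 → (158/3, 553/30)
  seg 8: left by d2 = 4/5 → (778/15, 553/30)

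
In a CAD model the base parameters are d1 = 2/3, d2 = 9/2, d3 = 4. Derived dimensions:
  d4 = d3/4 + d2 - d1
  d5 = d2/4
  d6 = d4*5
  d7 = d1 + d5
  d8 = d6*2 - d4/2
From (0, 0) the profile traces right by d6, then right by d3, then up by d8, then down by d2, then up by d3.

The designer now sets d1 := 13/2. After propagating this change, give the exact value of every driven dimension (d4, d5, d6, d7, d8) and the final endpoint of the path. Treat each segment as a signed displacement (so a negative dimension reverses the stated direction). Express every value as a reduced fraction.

Apply edit: d1 := 13/2
  d4 = d3/4 + d2 - d1 = -1
  d5 = d2/4 = 9/8
  d6 = d4*5 = -5
  d7 = d1 + d5 = 61/8
  d8 = d6*2 - d4/2 = -19/2
Walk from origin (0, 0):
  seg 1: right by d6 = -5 → (-5, 0)
  seg 2: right by d3 = 4 → (-1, 0)
  seg 3: up by d8 = -19/2 → (-1, -19/2)
  seg 4: down by d2 = 9/2 → (-1, -14)
  seg 5: up by d3 = 4 → (-1, -10)

d4 = -1
d5 = 9/8
d6 = -5
d7 = 61/8
d8 = -19/2
endpoint = (-1, -10)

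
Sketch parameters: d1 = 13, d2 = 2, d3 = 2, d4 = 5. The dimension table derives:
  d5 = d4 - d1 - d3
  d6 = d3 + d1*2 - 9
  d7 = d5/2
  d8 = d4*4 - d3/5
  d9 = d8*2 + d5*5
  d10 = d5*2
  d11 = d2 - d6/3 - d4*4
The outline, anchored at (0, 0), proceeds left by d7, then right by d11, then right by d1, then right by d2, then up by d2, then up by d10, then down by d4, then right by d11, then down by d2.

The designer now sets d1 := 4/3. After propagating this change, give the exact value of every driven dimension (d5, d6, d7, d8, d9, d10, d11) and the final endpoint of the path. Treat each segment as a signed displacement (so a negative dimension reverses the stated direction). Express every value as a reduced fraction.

d5 = 5/3
d6 = -13/3
d7 = 5/6
d8 = 98/5
d9 = 713/15
d10 = 10/3
d11 = -149/9
endpoint = (-551/18, -5/3)

Apply edit: d1 := 4/3
  d5 = d4 - d1 - d3 = 5/3
  d6 = d3 + d1*2 - 9 = -13/3
  d7 = d5/2 = 5/6
  d8 = d4*4 - d3/5 = 98/5
  d9 = d8*2 + d5*5 = 713/15
  d10 = d5*2 = 10/3
  d11 = d2 - d6/3 - d4*4 = -149/9
Walk from origin (0, 0):
  seg 1: left by d7 = 5/6 → (-5/6, 0)
  seg 2: right by d11 = -149/9 → (-313/18, 0)
  seg 3: right by d1 = 4/3 → (-289/18, 0)
  seg 4: right by d2 = 2 → (-253/18, 0)
  seg 5: up by d2 = 2 → (-253/18, 2)
  seg 6: up by d10 = 10/3 → (-253/18, 16/3)
  seg 7: down by d4 = 5 → (-253/18, 1/3)
  seg 8: right by d11 = -149/9 → (-551/18, 1/3)
  seg 9: down by d2 = 2 → (-551/18, -5/3)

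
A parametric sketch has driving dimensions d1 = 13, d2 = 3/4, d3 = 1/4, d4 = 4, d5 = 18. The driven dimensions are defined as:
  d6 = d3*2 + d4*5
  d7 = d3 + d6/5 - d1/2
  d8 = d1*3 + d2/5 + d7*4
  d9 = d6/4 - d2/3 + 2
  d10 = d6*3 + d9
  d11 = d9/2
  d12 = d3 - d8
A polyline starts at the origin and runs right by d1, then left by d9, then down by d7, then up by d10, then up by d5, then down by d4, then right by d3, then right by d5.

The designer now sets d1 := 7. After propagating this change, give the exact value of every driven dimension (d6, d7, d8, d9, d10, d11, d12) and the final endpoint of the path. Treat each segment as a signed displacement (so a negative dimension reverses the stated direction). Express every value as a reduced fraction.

d6 = 41/2
d7 = 17/20
d8 = 491/20
d9 = 55/8
d10 = 547/8
d11 = 55/16
d12 = -243/10
endpoint = (147/8, 3261/40)

Apply edit: d1 := 7
  d6 = d3*2 + d4*5 = 41/2
  d7 = d3 + d6/5 - d1/2 = 17/20
  d8 = d1*3 + d2/5 + d7*4 = 491/20
  d9 = d6/4 - d2/3 + 2 = 55/8
  d10 = d6*3 + d9 = 547/8
  d11 = d9/2 = 55/16
  d12 = d3 - d8 = -243/10
Walk from origin (0, 0):
  seg 1: right by d1 = 7 → (7, 0)
  seg 2: left by d9 = 55/8 → (1/8, 0)
  seg 3: down by d7 = 17/20 → (1/8, -17/20)
  seg 4: up by d10 = 547/8 → (1/8, 2701/40)
  seg 5: up by d5 = 18 → (1/8, 3421/40)
  seg 6: down by d4 = 4 → (1/8, 3261/40)
  seg 7: right by d3 = 1/4 → (3/8, 3261/40)
  seg 8: right by d5 = 18 → (147/8, 3261/40)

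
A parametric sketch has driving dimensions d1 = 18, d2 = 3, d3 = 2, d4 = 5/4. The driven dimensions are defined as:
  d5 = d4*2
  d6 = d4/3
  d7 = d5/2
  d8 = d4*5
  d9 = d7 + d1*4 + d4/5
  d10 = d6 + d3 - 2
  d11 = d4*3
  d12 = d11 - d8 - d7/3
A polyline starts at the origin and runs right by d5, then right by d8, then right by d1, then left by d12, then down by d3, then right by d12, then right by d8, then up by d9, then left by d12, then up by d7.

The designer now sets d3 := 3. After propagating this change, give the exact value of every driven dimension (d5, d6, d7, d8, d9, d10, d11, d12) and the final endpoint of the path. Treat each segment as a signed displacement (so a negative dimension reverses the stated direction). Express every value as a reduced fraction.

Apply edit: d3 := 3
  d5 = d4*2 = 5/2
  d6 = d4/3 = 5/12
  d7 = d5/2 = 5/4
  d8 = d4*5 = 25/4
  d9 = d7 + d1*4 + d4/5 = 147/2
  d10 = d6 + d3 - 2 = 17/12
  d11 = d4*3 = 15/4
  d12 = d11 - d8 - d7/3 = -35/12
Walk from origin (0, 0):
  seg 1: right by d5 = 5/2 → (5/2, 0)
  seg 2: right by d8 = 25/4 → (35/4, 0)
  seg 3: right by d1 = 18 → (107/4, 0)
  seg 4: left by d12 = -35/12 → (89/3, 0)
  seg 5: down by d3 = 3 → (89/3, -3)
  seg 6: right by d12 = -35/12 → (107/4, -3)
  seg 7: right by d8 = 25/4 → (33, -3)
  seg 8: up by d9 = 147/2 → (33, 141/2)
  seg 9: left by d12 = -35/12 → (431/12, 141/2)
  seg 10: up by d7 = 5/4 → (431/12, 287/4)

d5 = 5/2
d6 = 5/12
d7 = 5/4
d8 = 25/4
d9 = 147/2
d10 = 17/12
d11 = 15/4
d12 = -35/12
endpoint = (431/12, 287/4)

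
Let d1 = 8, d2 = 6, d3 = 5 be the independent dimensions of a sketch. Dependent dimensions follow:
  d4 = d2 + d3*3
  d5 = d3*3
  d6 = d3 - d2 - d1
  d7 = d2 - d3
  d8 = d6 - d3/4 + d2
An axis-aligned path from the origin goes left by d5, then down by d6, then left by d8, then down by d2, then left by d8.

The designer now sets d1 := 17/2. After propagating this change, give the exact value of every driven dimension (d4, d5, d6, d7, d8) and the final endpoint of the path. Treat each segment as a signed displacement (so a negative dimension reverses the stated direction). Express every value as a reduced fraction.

Apply edit: d1 := 17/2
  d4 = d2 + d3*3 = 21
  d5 = d3*3 = 15
  d6 = d3 - d2 - d1 = -19/2
  d7 = d2 - d3 = 1
  d8 = d6 - d3/4 + d2 = -19/4
Walk from origin (0, 0):
  seg 1: left by d5 = 15 → (-15, 0)
  seg 2: down by d6 = -19/2 → (-15, 19/2)
  seg 3: left by d8 = -19/4 → (-41/4, 19/2)
  seg 4: down by d2 = 6 → (-41/4, 7/2)
  seg 5: left by d8 = -19/4 → (-11/2, 7/2)

d4 = 21
d5 = 15
d6 = -19/2
d7 = 1
d8 = -19/4
endpoint = (-11/2, 7/2)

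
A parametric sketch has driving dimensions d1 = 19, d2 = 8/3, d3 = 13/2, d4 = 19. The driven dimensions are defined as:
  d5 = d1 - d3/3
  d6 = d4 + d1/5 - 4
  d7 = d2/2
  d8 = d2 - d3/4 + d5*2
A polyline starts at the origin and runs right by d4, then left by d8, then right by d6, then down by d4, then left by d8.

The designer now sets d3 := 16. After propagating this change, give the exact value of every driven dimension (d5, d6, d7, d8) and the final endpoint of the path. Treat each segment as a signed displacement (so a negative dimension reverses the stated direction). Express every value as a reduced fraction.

d5 = 41/3
d6 = 94/5
d7 = 4/3
d8 = 26
endpoint = (-71/5, -19)

Apply edit: d3 := 16
  d5 = d1 - d3/3 = 41/3
  d6 = d4 + d1/5 - 4 = 94/5
  d7 = d2/2 = 4/3
  d8 = d2 - d3/4 + d5*2 = 26
Walk from origin (0, 0):
  seg 1: right by d4 = 19 → (19, 0)
  seg 2: left by d8 = 26 → (-7, 0)
  seg 3: right by d6 = 94/5 → (59/5, 0)
  seg 4: down by d4 = 19 → (59/5, -19)
  seg 5: left by d8 = 26 → (-71/5, -19)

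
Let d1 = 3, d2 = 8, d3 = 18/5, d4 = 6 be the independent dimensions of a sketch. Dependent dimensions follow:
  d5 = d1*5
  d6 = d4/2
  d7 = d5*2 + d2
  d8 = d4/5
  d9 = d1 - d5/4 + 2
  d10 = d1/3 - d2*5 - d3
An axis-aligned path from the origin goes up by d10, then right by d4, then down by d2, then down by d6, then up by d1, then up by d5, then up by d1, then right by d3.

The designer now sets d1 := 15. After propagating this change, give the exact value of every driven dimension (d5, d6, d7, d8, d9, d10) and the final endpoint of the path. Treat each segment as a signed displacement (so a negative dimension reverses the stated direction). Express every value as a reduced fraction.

Apply edit: d1 := 15
  d5 = d1*5 = 75
  d6 = d4/2 = 3
  d7 = d5*2 + d2 = 158
  d8 = d4/5 = 6/5
  d9 = d1 - d5/4 + 2 = -7/4
  d10 = d1/3 - d2*5 - d3 = -193/5
Walk from origin (0, 0):
  seg 1: up by d10 = -193/5 → (0, -193/5)
  seg 2: right by d4 = 6 → (6, -193/5)
  seg 3: down by d2 = 8 → (6, -233/5)
  seg 4: down by d6 = 3 → (6, -248/5)
  seg 5: up by d1 = 15 → (6, -173/5)
  seg 6: up by d5 = 75 → (6, 202/5)
  seg 7: up by d1 = 15 → (6, 277/5)
  seg 8: right by d3 = 18/5 → (48/5, 277/5)

d5 = 75
d6 = 3
d7 = 158
d8 = 6/5
d9 = -7/4
d10 = -193/5
endpoint = (48/5, 277/5)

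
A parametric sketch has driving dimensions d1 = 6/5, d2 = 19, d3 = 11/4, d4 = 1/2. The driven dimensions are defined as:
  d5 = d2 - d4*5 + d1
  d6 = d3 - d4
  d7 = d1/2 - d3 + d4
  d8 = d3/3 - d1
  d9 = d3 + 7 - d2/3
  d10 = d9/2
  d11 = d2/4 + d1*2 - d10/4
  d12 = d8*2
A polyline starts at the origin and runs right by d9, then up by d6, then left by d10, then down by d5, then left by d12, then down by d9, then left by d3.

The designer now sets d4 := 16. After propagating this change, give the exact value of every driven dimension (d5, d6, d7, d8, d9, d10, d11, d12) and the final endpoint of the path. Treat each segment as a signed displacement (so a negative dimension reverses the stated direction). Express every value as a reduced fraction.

d5 = -299/5
d6 = -53/4
d7 = 277/20
d8 = -17/60
d9 = 41/12
d10 = 41/24
d11 = 3227/480
d12 = -17/30
endpoint = (-19/40, 647/15)

Apply edit: d4 := 16
  d5 = d2 - d4*5 + d1 = -299/5
  d6 = d3 - d4 = -53/4
  d7 = d1/2 - d3 + d4 = 277/20
  d8 = d3/3 - d1 = -17/60
  d9 = d3 + 7 - d2/3 = 41/12
  d10 = d9/2 = 41/24
  d11 = d2/4 + d1*2 - d10/4 = 3227/480
  d12 = d8*2 = -17/30
Walk from origin (0, 0):
  seg 1: right by d9 = 41/12 → (41/12, 0)
  seg 2: up by d6 = -53/4 → (41/12, -53/4)
  seg 3: left by d10 = 41/24 → (41/24, -53/4)
  seg 4: down by d5 = -299/5 → (41/24, 931/20)
  seg 5: left by d12 = -17/30 → (91/40, 931/20)
  seg 6: down by d9 = 41/12 → (91/40, 647/15)
  seg 7: left by d3 = 11/4 → (-19/40, 647/15)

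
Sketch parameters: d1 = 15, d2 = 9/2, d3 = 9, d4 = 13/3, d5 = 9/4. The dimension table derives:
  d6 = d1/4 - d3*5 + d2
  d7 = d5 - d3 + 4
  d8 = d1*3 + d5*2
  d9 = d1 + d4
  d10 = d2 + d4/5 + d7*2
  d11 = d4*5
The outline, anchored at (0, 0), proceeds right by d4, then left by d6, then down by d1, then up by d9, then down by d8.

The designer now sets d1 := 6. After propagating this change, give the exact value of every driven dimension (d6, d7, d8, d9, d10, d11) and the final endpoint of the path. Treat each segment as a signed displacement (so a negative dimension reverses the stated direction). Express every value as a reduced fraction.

d6 = -39
d7 = -11/4
d8 = 45/2
d9 = 31/3
d10 = -2/15
d11 = 65/3
endpoint = (130/3, -109/6)

Apply edit: d1 := 6
  d6 = d1/4 - d3*5 + d2 = -39
  d7 = d5 - d3 + 4 = -11/4
  d8 = d1*3 + d5*2 = 45/2
  d9 = d1 + d4 = 31/3
  d10 = d2 + d4/5 + d7*2 = -2/15
  d11 = d4*5 = 65/3
Walk from origin (0, 0):
  seg 1: right by d4 = 13/3 → (13/3, 0)
  seg 2: left by d6 = -39 → (130/3, 0)
  seg 3: down by d1 = 6 → (130/3, -6)
  seg 4: up by d9 = 31/3 → (130/3, 13/3)
  seg 5: down by d8 = 45/2 → (130/3, -109/6)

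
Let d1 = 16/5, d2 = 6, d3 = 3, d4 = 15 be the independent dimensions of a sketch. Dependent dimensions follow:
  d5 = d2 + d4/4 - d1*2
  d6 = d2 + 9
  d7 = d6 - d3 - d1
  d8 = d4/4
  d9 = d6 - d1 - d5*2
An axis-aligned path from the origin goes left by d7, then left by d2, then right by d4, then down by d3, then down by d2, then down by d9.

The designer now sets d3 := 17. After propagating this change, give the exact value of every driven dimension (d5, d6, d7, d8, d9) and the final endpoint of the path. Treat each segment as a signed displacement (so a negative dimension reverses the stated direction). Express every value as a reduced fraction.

Apply edit: d3 := 17
  d5 = d2 + d4/4 - d1*2 = 67/20
  d6 = d2 + 9 = 15
  d7 = d6 - d3 - d1 = -26/5
  d8 = d4/4 = 15/4
  d9 = d6 - d1 - d5*2 = 51/10
Walk from origin (0, 0):
  seg 1: left by d7 = -26/5 → (26/5, 0)
  seg 2: left by d2 = 6 → (-4/5, 0)
  seg 3: right by d4 = 15 → (71/5, 0)
  seg 4: down by d3 = 17 → (71/5, -17)
  seg 5: down by d2 = 6 → (71/5, -23)
  seg 6: down by d9 = 51/10 → (71/5, -281/10)

d5 = 67/20
d6 = 15
d7 = -26/5
d8 = 15/4
d9 = 51/10
endpoint = (71/5, -281/10)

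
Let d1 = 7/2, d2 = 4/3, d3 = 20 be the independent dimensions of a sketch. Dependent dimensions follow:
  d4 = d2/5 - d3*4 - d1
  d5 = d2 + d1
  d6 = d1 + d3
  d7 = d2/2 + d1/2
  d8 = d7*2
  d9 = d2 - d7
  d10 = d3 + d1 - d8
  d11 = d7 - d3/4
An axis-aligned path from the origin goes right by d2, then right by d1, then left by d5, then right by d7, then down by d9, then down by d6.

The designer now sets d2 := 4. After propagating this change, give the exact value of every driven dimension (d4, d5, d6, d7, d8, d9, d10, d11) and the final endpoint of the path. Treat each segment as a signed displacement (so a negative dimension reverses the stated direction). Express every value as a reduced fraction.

Apply edit: d2 := 4
  d4 = d2/5 - d3*4 - d1 = -827/10
  d5 = d2 + d1 = 15/2
  d6 = d1 + d3 = 47/2
  d7 = d2/2 + d1/2 = 15/4
  d8 = d7*2 = 15/2
  d9 = d2 - d7 = 1/4
  d10 = d3 + d1 - d8 = 16
  d11 = d7 - d3/4 = -5/4
Walk from origin (0, 0):
  seg 1: right by d2 = 4 → (4, 0)
  seg 2: right by d1 = 7/2 → (15/2, 0)
  seg 3: left by d5 = 15/2 → (0, 0)
  seg 4: right by d7 = 15/4 → (15/4, 0)
  seg 5: down by d9 = 1/4 → (15/4, -1/4)
  seg 6: down by d6 = 47/2 → (15/4, -95/4)

d4 = -827/10
d5 = 15/2
d6 = 47/2
d7 = 15/4
d8 = 15/2
d9 = 1/4
d10 = 16
d11 = -5/4
endpoint = (15/4, -95/4)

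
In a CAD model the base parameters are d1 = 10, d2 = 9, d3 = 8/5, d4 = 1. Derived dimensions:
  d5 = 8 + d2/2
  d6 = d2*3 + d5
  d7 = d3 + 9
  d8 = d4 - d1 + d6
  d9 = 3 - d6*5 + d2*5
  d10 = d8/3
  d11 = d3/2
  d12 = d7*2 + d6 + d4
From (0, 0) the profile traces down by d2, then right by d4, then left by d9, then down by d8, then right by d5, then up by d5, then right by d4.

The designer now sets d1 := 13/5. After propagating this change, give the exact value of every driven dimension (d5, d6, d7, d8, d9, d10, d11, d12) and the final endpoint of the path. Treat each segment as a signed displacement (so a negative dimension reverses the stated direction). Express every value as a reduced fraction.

d5 = 25/2
d6 = 79/2
d7 = 53/5
d8 = 379/10
d9 = -299/2
d10 = 379/30
d11 = 4/5
d12 = 617/10
endpoint = (164, -172/5)

Apply edit: d1 := 13/5
  d5 = 8 + d2/2 = 25/2
  d6 = d2*3 + d5 = 79/2
  d7 = d3 + 9 = 53/5
  d8 = d4 - d1 + d6 = 379/10
  d9 = 3 - d6*5 + d2*5 = -299/2
  d10 = d8/3 = 379/30
  d11 = d3/2 = 4/5
  d12 = d7*2 + d6 + d4 = 617/10
Walk from origin (0, 0):
  seg 1: down by d2 = 9 → (0, -9)
  seg 2: right by d4 = 1 → (1, -9)
  seg 3: left by d9 = -299/2 → (301/2, -9)
  seg 4: down by d8 = 379/10 → (301/2, -469/10)
  seg 5: right by d5 = 25/2 → (163, -469/10)
  seg 6: up by d5 = 25/2 → (163, -172/5)
  seg 7: right by d4 = 1 → (164, -172/5)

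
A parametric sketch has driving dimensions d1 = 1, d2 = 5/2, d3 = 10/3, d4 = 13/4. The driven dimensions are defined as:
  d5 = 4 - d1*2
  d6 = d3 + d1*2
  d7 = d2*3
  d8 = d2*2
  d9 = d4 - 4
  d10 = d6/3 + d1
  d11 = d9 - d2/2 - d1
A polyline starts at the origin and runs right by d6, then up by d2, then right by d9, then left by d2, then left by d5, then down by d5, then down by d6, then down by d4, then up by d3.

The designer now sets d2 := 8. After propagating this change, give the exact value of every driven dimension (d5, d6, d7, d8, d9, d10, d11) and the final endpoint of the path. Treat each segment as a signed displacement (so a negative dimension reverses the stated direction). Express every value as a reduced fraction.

Apply edit: d2 := 8
  d5 = 4 - d1*2 = 2
  d6 = d3 + d1*2 = 16/3
  d7 = d2*3 = 24
  d8 = d2*2 = 16
  d9 = d4 - 4 = -3/4
  d10 = d6/3 + d1 = 25/9
  d11 = d9 - d2/2 - d1 = -23/4
Walk from origin (0, 0):
  seg 1: right by d6 = 16/3 → (16/3, 0)
  seg 2: up by d2 = 8 → (16/3, 8)
  seg 3: right by d9 = -3/4 → (55/12, 8)
  seg 4: left by d2 = 8 → (-41/12, 8)
  seg 5: left by d5 = 2 → (-65/12, 8)
  seg 6: down by d5 = 2 → (-65/12, 6)
  seg 7: down by d6 = 16/3 → (-65/12, 2/3)
  seg 8: down by d4 = 13/4 → (-65/12, -31/12)
  seg 9: up by d3 = 10/3 → (-65/12, 3/4)

d5 = 2
d6 = 16/3
d7 = 24
d8 = 16
d9 = -3/4
d10 = 25/9
d11 = -23/4
endpoint = (-65/12, 3/4)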